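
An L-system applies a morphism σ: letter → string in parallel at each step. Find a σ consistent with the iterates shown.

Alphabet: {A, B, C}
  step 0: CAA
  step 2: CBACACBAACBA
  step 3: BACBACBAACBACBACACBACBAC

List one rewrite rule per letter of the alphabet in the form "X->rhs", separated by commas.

A->AC, B->CB, C->BA

  step 2 ⇒ step 3: CBACACBAACBA ⇒ BA·CB·AC·BA·AC·BA·CB·AC·AC·BA·CB·AC
    A ↦ AC
    B ↦ CB
    C ↦ BA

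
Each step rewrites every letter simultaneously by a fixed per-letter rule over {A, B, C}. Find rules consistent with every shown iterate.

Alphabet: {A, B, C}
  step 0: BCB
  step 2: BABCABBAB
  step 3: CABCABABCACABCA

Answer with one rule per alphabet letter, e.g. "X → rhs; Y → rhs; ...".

A->B, B->CA, C->BA

  step 2 ⇒ step 3: BABCABBAB ⇒ CA·B·CA·BA·B·CA·CA·B·CA
    A ↦ B
    B ↦ CA
    C ↦ BA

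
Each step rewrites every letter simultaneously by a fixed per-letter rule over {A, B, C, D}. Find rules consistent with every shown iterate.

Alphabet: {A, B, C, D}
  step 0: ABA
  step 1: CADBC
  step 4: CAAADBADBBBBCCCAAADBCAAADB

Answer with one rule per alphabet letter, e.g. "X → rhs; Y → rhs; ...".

  step 0 ⇒ step 1: ABA ⇒ C·ADB·C
    A ↦ C
    B ↦ ADB
    C ↦ B  (constrained at step 1)
    D ↦ AA  (constrained at step 1)

A->C, B->ADB, C->B, D->AA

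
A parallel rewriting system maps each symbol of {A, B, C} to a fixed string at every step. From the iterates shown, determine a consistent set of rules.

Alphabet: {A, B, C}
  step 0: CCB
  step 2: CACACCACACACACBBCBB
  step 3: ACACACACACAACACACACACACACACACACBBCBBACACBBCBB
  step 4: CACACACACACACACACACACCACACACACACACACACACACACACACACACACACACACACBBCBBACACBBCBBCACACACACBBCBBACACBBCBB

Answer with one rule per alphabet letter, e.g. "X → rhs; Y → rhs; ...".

  step 3 ⇒ step 4: ACACACACACAACACACACACACACACACACBBCBBACACBBCBB ⇒ C·ACA·C·ACA·C·ACA·C·ACA·C·ACA·C·C·ACA·C·ACA·C·ACA·C·ACA·C·ACA·C·ACA·C·ACA·C·ACA·C·ACA·C·ACA·CBB·CBB·ACA·CBB·CBB·C·ACA·C·ACA·CBB·CBB·ACA·CBB·CBB
    A ↦ C
    B ↦ CBB
    C ↦ ACA

A->C, B->CBB, C->ACA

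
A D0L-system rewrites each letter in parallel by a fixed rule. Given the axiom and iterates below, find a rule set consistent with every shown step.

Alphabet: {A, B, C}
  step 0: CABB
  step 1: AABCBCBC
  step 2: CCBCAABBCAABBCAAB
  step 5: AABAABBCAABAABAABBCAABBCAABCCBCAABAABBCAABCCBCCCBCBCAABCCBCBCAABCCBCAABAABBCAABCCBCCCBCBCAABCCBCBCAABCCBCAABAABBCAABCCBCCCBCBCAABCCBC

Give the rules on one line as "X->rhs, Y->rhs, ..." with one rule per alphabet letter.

  step 1 ⇒ step 2: AABCBCBC ⇒ C·C·BC·AAB·BC·AAB·BC·AAB
    A ↦ C
    B ↦ BC
    C ↦ AAB

A->C, B->BC, C->AAB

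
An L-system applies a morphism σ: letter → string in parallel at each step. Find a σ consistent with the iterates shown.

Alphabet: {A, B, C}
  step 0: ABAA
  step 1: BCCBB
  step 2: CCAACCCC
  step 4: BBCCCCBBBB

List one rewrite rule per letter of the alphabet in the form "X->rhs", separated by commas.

A->B, B->CC, C->A

  step 1 ⇒ step 2: BCCBB ⇒ CC·A·A·CC·CC
    B ↦ CC
    C ↦ A
  step 0 ⇒ step 1: ABAA ⇒ B·CC·B·B
    A ↦ B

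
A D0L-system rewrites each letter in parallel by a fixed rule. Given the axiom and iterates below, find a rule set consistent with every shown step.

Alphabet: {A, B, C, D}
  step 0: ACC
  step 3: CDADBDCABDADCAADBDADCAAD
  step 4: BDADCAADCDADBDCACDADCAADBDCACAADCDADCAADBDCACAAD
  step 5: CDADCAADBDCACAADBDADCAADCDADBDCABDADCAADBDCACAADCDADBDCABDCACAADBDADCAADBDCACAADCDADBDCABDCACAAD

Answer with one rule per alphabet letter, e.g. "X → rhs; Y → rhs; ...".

A->CA, B->CD, C->BD, D->AD

  step 4 ⇒ step 5: BDADCAADCDADBDCACDADCAADBDCACAADCDADCAADBDCACAAD ⇒ CD·AD·CA·AD·BD·CA·CA·AD·BD·AD·CA·AD·CD·AD·BD·CA·BD·AD·CA·AD·BD·CA·CA·AD·CD·AD·BD·CA·BD·CA·CA·AD·BD·AD·CA·AD·BD·CA·CA·AD·CD·AD·BD·CA·BD·CA·CA·AD
    A ↦ CA
    B ↦ CD
    C ↦ BD
    D ↦ AD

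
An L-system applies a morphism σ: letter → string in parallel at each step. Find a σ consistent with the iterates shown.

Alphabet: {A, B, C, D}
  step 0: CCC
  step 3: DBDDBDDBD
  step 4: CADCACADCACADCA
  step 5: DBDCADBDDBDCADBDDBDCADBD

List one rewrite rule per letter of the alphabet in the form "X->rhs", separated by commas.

  step 4 ⇒ step 5: CADCACADCACADCA ⇒ D·BD·CA·D·BD·D·BD·CA·D·BD·D·BD·CA·D·BD
    A ↦ BD
    C ↦ D
    D ↦ CA
  step 3 ⇒ step 4: DBDDBDDBD ⇒ CA·D·CA·CA·D·CA·CA·D·CA
    B ↦ D

A->BD, B->D, C->D, D->CA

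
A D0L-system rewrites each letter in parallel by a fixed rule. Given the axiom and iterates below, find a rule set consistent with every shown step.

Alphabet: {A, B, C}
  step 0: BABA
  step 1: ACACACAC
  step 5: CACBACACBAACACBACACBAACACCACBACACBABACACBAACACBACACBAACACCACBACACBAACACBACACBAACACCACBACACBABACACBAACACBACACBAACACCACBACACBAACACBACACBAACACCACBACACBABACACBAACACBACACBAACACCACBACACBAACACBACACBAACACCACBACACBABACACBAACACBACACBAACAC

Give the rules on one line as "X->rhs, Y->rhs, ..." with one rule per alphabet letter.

  step 0 ⇒ step 1: BABA ⇒ A·CAC·A·CAC
    A ↦ CAC
    B ↦ A
    C ↦ BA  (constrained at step 1)

A->CAC, B->A, C->BA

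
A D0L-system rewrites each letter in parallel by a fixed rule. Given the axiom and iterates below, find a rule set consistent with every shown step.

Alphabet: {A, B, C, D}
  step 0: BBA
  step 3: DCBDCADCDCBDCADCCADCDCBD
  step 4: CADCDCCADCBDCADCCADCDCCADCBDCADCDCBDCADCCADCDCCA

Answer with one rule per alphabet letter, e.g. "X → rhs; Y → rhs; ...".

A->BD, B->DC, C->DC, D->CA

  step 3 ⇒ step 4: DCBDCADCDCBDCADCCADCDCBD ⇒ CA·DC·DC·CA·DC·BD·CA·DC·CA·DC·DC·CA·DC·BD·CA·DC·DC·BD·CA·DC·CA·DC·DC·CA
    A ↦ BD
    B ↦ DC
    C ↦ DC
    D ↦ CA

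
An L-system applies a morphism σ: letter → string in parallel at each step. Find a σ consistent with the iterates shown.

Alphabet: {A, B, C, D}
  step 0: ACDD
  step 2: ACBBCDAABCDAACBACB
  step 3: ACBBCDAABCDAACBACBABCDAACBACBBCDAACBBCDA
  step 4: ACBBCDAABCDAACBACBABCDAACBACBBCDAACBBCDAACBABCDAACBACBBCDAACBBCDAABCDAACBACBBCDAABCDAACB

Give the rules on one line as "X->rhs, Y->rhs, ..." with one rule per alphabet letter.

A->ACB, B->A, C->BCD, D->A

  step 3 ⇒ step 4: ACBBCDAABCDAACBACBABCDAACBACBBCDAACBBCDA ⇒ ACB·BCD·A·A·BCD·A·ACB·ACB·A·BCD·A·ACB·ACB·BCD·A·ACB·BCD·A·ACB·A·BCD·A·ACB·ACB·BCD·A·ACB·BCD·A·A·BCD·A·ACB·ACB·BCD·A·A·BCD·A·ACB
    A ↦ ACB
    B ↦ A
    C ↦ BCD
    D ↦ A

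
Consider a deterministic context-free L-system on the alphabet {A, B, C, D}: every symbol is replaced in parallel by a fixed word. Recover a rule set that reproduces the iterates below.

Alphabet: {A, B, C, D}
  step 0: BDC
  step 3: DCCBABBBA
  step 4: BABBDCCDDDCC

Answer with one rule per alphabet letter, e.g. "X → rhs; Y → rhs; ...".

  step 3 ⇒ step 4: DCCBABBBA ⇒ BA·B·B·D·CC·D·D·D·CC
    A ↦ CC
    B ↦ D
    C ↦ B
    D ↦ BA

A->CC, B->D, C->B, D->BA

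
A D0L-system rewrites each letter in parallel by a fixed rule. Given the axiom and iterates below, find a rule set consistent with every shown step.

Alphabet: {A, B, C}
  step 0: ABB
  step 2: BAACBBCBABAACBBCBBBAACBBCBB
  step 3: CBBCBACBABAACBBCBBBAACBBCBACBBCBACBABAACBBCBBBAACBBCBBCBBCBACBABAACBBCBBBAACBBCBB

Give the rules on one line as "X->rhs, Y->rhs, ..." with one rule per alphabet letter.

  step 2 ⇒ step 3: BAACBBCBABAACBBCBBBAACBBCBB ⇒ CBB·CBA·CBA·BAA·CBB·CBB·BAA·CBB·CBA·CBB·CBA·CBA·BAA·CBB·CBB·BAA·CBB·CBB·CBB·CBA·CBA·BAA·CBB·CBB·BAA·CBB·CBB
    A ↦ CBA
    B ↦ CBB
    C ↦ BAA

A->CBA, B->CBB, C->BAA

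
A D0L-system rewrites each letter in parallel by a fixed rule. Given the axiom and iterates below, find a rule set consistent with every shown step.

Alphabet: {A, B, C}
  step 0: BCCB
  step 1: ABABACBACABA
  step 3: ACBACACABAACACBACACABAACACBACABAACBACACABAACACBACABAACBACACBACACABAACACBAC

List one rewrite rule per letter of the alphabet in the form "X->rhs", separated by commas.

  step 0 ⇒ step 1: BCCB ⇒ ABA·BAC·BAC·ABA
    B ↦ ABA
    C ↦ BAC
    A ↦ AC  (constrained at step 1)

A->AC, B->ABA, C->BAC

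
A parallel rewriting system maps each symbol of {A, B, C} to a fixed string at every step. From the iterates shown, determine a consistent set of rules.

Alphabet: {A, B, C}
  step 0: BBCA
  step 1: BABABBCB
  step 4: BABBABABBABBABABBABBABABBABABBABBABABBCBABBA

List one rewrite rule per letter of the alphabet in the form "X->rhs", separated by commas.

  step 0 ⇒ step 1: BBCA ⇒ BA·BA·BBC·B
    A ↦ B
    B ↦ BA
    C ↦ BBC

A->B, B->BA, C->BBC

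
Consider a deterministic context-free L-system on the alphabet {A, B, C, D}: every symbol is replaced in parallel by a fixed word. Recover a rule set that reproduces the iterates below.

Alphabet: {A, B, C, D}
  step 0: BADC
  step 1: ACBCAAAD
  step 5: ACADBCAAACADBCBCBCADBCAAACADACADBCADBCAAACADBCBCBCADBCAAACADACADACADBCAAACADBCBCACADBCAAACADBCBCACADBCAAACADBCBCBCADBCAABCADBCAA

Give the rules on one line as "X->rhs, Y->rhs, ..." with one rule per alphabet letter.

A->BC, B->AC, C->AD, D->AA

  step 0 ⇒ step 1: BADC ⇒ AC·BC·AA·AD
    A ↦ BC
    B ↦ AC
    C ↦ AD
    D ↦ AA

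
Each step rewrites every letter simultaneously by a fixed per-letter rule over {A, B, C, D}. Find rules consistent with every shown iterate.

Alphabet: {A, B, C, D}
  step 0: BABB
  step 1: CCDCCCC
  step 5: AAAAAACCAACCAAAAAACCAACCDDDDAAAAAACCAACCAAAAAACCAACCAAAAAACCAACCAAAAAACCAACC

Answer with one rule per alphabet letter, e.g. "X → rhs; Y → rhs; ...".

  step 0 ⇒ step 1: BABB ⇒ CC·D·CC·CC
    A ↦ D
    B ↦ CC
    C ↦ DB  (constrained at step 1)
    D ↦ AA  (constrained at step 1)

A->D, B->CC, C->DB, D->AA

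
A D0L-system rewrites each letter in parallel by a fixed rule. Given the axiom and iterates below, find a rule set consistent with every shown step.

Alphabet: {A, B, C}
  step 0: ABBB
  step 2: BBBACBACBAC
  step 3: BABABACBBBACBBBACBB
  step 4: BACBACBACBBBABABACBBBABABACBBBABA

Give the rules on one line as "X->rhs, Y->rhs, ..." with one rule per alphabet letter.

  step 3 ⇒ step 4: BABABACBBBACBBBACBB ⇒ BA·C·BA·C·BA·C·BB·BA·BA·BA·C·BB·BA·BA·BA·C·BB·BA·BA
    A ↦ C
    B ↦ BA
    C ↦ BB

A->C, B->BA, C->BB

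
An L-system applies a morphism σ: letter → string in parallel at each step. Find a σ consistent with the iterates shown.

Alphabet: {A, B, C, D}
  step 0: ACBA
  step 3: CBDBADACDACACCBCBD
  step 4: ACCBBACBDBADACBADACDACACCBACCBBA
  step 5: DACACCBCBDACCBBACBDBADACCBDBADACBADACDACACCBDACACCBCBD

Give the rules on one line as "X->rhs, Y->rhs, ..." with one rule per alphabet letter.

A->D, B->CB, C->AC, D->BA

  step 4 ⇒ step 5: ACCBBACBDBADACBADACDACACCBACCBBA ⇒ D·AC·AC·CB·CB·D·AC·CB·BA·CB·D·BA·D·AC·CB·D·BA·D·AC·BA·D·AC·D·AC·AC·CB·D·AC·AC·CB·CB·D
    A ↦ D
    B ↦ CB
    C ↦ AC
    D ↦ BA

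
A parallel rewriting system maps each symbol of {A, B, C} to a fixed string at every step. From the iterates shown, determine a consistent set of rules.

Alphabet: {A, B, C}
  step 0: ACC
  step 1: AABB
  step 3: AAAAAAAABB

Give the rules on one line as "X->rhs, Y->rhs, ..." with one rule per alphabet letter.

  step 0 ⇒ step 1: ACC ⇒ AA·B·B
    A ↦ AA
    C ↦ B
    B ↦ C  (constrained at step 1)

A->AA, B->C, C->B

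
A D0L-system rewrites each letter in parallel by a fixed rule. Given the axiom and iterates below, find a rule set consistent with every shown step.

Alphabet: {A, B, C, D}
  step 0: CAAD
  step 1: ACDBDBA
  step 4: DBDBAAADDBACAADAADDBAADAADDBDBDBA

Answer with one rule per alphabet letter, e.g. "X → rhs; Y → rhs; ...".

A->DB, B->AD, C->AC, D->A

  step 0 ⇒ step 1: CAAD ⇒ AC·DB·DB·A
    A ↦ DB
    C ↦ AC
    D ↦ A
    B ↦ AD  (constrained at step 1)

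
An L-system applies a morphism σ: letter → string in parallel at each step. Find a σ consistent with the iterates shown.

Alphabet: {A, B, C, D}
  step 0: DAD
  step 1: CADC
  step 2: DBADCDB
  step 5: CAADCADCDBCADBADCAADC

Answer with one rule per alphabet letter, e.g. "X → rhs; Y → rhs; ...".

A->AD, B->A, C->DB, D->C

  step 1 ⇒ step 2: CADC ⇒ DB·AD·C·DB
    A ↦ AD
    C ↦ DB
    D ↦ C
    B ↦ A  (constrained at step 2)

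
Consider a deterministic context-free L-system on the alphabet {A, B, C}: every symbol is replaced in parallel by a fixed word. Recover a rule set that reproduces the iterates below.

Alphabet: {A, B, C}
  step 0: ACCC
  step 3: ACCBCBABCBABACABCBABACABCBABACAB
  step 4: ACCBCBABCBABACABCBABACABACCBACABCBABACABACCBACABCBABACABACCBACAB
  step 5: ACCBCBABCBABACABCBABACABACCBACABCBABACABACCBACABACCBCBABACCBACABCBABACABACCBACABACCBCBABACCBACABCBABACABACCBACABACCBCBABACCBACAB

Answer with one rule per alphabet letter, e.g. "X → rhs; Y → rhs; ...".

  step 4 ⇒ step 5: ACCBCBABCBABACABCBABACABACCBACABCBABACABACCBACABCBABACABACCBACAB ⇒ AC·CB·CB·AB·CB·AB·AC·AB·CB·AB·AC·AB·AC·CB·AC·AB·CB·AB·AC·AB·AC·CB·AC·AB·AC·CB·CB·AB·AC·CB·AC·AB·CB·AB·AC·AB·AC·CB·AC·AB·AC·CB·CB·AB·AC·CB·AC·AB·CB·AB·AC·AB·AC·CB·AC·AB·AC·CB·CB·AB·AC·CB·AC·AB
    A ↦ AC
    B ↦ AB
    C ↦ CB

A->AC, B->AB, C->CB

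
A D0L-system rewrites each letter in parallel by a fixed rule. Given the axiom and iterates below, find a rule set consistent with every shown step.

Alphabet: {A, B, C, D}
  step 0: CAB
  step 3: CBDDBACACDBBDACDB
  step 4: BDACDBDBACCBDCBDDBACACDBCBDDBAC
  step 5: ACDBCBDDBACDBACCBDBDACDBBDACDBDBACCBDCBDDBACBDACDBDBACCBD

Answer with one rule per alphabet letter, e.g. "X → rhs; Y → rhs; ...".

A->C, B->AC, C->BD, D->DB

  step 4 ⇒ step 5: BDACDBDBACCBDCBDDBACACDBCBDDBAC ⇒ AC·DB·C·BD·DB·AC·DB·AC·C·BD·BD·AC·DB·BD·AC·DB·DB·AC·C·BD·C·BD·DB·AC·BD·AC·DB·DB·AC·C·BD
    A ↦ C
    B ↦ AC
    C ↦ BD
    D ↦ DB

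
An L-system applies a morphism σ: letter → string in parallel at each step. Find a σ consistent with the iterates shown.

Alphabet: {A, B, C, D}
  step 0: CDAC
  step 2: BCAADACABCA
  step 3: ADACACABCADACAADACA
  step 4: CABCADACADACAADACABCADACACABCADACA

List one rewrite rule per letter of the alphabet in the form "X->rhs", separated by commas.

A->CA, B->A, C->DA, D->B

  step 3 ⇒ step 4: ADACACABCADACAADACA ⇒ CA·B·CA·DA·CA·DA·CA·A·DA·CA·B·CA·DA·CA·CA·B·CA·DA·CA
    A ↦ CA
    B ↦ A
    C ↦ DA
    D ↦ B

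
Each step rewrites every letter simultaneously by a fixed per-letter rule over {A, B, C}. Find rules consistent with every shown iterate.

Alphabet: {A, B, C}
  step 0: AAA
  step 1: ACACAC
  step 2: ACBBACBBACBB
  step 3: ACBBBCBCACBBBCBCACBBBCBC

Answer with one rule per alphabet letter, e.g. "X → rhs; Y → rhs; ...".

  step 2 ⇒ step 3: ACBBACBBACBB ⇒ AC·BB·BC·BC·AC·BB·BC·BC·AC·BB·BC·BC
    A ↦ AC
    B ↦ BC
    C ↦ BB

A->AC, B->BC, C->BB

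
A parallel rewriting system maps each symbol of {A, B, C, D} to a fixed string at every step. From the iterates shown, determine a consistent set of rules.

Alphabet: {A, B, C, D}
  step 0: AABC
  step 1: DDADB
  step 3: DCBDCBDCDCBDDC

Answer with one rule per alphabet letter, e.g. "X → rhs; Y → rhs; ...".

  step 0 ⇒ step 1: AABC ⇒ D·D·AD·B
    A ↦ D
    B ↦ AD
    C ↦ B
    D ↦ DC  (constrained at step 1)

A->D, B->AD, C->B, D->DC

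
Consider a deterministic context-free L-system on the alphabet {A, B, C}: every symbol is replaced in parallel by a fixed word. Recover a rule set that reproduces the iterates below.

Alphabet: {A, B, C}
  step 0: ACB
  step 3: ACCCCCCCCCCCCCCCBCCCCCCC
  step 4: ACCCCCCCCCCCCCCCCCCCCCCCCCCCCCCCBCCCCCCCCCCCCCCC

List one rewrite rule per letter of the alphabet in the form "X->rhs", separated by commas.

A->AC, B->BC, C->CC

  step 3 ⇒ step 4: ACCCCCCCCCCCCCCCBCCCCCCC ⇒ AC·CC·CC·CC·CC·CC·CC·CC·CC·CC·CC·CC·CC·CC·CC·CC·BC·CC·CC·CC·CC·CC·CC·CC
    A ↦ AC
    B ↦ BC
    C ↦ CC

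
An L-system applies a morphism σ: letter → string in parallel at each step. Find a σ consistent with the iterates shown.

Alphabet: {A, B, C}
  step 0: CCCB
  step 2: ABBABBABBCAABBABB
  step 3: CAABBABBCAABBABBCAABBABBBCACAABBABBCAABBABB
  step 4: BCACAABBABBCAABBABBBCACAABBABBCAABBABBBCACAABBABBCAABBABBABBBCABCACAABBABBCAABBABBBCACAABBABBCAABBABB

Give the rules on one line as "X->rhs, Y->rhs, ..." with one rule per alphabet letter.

A->CA, B->ABB, C->B

  step 3 ⇒ step 4: CAABBABBCAABBABBCAABBABBBCACAABBABBCAABBABB ⇒ B·CA·CA·ABB·ABB·CA·ABB·ABB·B·CA·CA·ABB·ABB·CA·ABB·ABB·B·CA·CA·ABB·ABB·CA·ABB·ABB·ABB·B·CA·B·CA·CA·ABB·ABB·CA·ABB·ABB·B·CA·CA·ABB·ABB·CA·ABB·ABB
    A ↦ CA
    B ↦ ABB
    C ↦ B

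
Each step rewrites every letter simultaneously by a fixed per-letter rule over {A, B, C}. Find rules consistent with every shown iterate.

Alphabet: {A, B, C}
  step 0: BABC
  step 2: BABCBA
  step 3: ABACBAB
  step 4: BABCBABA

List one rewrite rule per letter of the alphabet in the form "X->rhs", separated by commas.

A->B, B->A, C->CB

  step 3 ⇒ step 4: ABACBAB ⇒ B·A·B·CB·A·B·A
    A ↦ B
    B ↦ A
    C ↦ CB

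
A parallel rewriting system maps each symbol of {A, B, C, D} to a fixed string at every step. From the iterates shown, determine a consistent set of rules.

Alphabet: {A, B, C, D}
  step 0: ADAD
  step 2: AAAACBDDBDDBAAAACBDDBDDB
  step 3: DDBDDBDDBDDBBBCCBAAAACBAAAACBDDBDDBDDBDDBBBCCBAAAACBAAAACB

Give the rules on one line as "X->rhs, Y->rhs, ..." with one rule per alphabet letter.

  step 2 ⇒ step 3: AAAACBDDBDDBAAAACBDDBDDB ⇒ DDB·DDB·DDB·DDB·BBC·CB·AA·AA·CB·AA·AA·CB·DDB·DDB·DDB·DDB·BBC·CB·AA·AA·CB·AA·AA·CB
    A ↦ DDB
    B ↦ CB
    C ↦ BBC
    D ↦ AA

A->DDB, B->CB, C->BBC, D->AA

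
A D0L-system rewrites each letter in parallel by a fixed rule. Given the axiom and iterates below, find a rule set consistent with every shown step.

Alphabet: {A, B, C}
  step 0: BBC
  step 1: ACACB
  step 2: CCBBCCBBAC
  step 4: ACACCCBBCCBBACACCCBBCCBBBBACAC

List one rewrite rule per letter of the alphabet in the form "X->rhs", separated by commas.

  step 1 ⇒ step 2: ACACB ⇒ CCB·B·CCB·B·AC
    A ↦ CCB
    B ↦ AC
    C ↦ B

A->CCB, B->AC, C->B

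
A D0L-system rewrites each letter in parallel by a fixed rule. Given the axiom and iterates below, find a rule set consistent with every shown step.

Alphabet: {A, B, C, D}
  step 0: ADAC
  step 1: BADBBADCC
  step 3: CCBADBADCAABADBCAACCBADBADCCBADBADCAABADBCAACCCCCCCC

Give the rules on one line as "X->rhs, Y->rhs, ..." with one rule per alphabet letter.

A->BAD, B->CAA, C->CC, D->B

  step 0 ⇒ step 1: ADAC ⇒ BAD·B·BAD·CC
    A ↦ BAD
    C ↦ CC
    D ↦ B
    B ↦ CAA  (constrained at step 1)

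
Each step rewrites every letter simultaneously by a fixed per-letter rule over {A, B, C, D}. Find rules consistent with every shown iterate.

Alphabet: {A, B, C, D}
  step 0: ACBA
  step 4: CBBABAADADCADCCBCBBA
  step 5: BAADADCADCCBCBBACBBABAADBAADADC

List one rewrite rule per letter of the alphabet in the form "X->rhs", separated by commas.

A->C, B->AD, C->BA, D->B

  step 4 ⇒ step 5: CBBABAADADCADCCBCBBA ⇒ BA·AD·AD·C·AD·C·C·B·C·B·BA·C·B·BA·BA·AD·BA·AD·AD·C
    A ↦ C
    B ↦ AD
    C ↦ BA
    D ↦ B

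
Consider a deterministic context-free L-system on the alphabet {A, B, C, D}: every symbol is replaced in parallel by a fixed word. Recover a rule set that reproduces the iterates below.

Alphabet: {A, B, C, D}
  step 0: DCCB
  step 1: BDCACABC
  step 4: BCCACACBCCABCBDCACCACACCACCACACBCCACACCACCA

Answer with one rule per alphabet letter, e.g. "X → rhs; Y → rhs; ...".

A->C, B->BC, C->CA, D->BD

  step 0 ⇒ step 1: DCCB ⇒ BD·CA·CA·BC
    B ↦ BC
    C ↦ CA
    D ↦ BD
    A ↦ C  (constrained at step 1)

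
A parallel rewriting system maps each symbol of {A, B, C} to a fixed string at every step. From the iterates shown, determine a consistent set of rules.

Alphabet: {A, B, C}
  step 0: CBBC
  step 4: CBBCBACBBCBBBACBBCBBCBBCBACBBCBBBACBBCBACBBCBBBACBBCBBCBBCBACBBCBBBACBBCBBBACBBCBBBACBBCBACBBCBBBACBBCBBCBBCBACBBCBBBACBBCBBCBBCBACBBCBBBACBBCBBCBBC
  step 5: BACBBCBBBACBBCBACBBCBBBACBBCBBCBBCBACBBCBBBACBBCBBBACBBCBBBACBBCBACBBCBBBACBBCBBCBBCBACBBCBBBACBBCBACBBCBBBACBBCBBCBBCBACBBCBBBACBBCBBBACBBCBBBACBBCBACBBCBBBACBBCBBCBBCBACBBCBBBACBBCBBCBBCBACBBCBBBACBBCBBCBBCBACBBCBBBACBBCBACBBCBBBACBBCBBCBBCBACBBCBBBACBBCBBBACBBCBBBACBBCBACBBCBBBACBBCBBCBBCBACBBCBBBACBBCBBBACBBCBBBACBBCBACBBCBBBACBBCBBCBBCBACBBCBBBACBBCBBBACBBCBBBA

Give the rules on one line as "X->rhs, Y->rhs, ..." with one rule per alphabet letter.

A->C, B->CBB, C->BA

  step 4 ⇒ step 5: CBBCBACBBCBBBACBBCBBCBBCBACBBCBBBACBBCBACBBCBBBACBBCBBCBBCBACBBCBBBACBBCBBBACBBCBBBACBBCBACBBCBBBACBBCBBCBBCBACBBCBBBACBBCBBCBBCBACBBCBBBACBBCBBCBBC ⇒ BA·CBB·CBB·BA·CBB·C·BA·CBB·CBB·BA·CBB·CBB·CBB·C·BA·CBB·CBB·BA·CBB·CBB·BA·CBB·CBB·BA·CBB·C·BA·CBB·CBB·BA·CBB·CBB·CBB·C·BA·CBB·CBB·BA·CBB·C·BA·CBB·CBB·BA·CBB·CBB·CBB·C·BA·CBB·CBB·BA·CBB·CBB·BA·CBB·CBB·BA·CBB·C·BA·CBB·CBB·BA·CBB·CBB·CBB·C·BA·CBB·CBB·BA·CBB·CBB·CBB·C·BA·CBB·CBB·BA·CBB·CBB·CBB·C·BA·CBB·CBB·BA·CBB·C·BA·CBB·CBB·BA·CBB·CBB·CBB·C·BA·CBB·CBB·BA·CBB·CBB·BA·CBB·CBB·BA·CBB·C·BA·CBB·CBB·BA·CBB·CBB·CBB·C·BA·CBB·CBB·BA·CBB·CBB·BA·CBB·CBB·BA·CBB·C·BA·CBB·CBB·BA·CBB·CBB·CBB·C·BA·CBB·CBB·BA·CBB·CBB·BA·CBB·CBB·BA
    A ↦ C
    B ↦ CBB
    C ↦ BA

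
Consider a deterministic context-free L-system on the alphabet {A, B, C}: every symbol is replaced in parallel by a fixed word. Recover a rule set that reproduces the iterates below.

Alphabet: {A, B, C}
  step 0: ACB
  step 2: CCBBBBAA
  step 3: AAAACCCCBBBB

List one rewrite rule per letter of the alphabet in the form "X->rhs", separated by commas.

  step 2 ⇒ step 3: CCBBBBAA ⇒ AA·AA·C·C·C·C·BB·BB
    A ↦ BB
    B ↦ C
    C ↦ AA

A->BB, B->C, C->AA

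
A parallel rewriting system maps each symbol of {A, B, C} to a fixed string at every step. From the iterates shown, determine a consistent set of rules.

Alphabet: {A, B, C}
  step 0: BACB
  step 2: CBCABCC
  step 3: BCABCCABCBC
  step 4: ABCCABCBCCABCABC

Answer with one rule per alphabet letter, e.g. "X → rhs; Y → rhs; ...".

A->C, B->A, C->BC

  step 3 ⇒ step 4: BCABCCABCBC ⇒ A·BC·C·A·BC·BC·C·A·BC·A·BC
    A ↦ C
    B ↦ A
    C ↦ BC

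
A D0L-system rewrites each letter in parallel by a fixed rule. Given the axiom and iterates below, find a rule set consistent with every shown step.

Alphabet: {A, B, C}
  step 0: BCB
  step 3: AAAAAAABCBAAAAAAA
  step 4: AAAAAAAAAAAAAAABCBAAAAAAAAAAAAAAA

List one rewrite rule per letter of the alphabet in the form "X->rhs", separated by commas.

A->AA, B->A, C->BCB

  step 3 ⇒ step 4: AAAAAAABCBAAAAAAA ⇒ AA·AA·AA·AA·AA·AA·AA·A·BCB·A·AA·AA·AA·AA·AA·AA·AA
    A ↦ AA
    B ↦ A
    C ↦ BCB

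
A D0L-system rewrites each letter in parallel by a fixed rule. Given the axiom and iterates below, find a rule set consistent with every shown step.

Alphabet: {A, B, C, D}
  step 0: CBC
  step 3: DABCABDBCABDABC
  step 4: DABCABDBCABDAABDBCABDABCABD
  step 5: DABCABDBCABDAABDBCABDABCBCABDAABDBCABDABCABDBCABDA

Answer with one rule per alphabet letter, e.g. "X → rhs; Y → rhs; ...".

  step 4 ⇒ step 5: DABCABDBCABDAABDBCABDABCABD ⇒ DA·BC·AB·D·BC·AB·DA·AB·D·BC·AB·DA·BC·BC·AB·DA·AB·D·BC·AB·DA·BC·AB·D·BC·AB·DA
    A ↦ BC
    B ↦ AB
    C ↦ D
    D ↦ DA

A->BC, B->AB, C->D, D->DA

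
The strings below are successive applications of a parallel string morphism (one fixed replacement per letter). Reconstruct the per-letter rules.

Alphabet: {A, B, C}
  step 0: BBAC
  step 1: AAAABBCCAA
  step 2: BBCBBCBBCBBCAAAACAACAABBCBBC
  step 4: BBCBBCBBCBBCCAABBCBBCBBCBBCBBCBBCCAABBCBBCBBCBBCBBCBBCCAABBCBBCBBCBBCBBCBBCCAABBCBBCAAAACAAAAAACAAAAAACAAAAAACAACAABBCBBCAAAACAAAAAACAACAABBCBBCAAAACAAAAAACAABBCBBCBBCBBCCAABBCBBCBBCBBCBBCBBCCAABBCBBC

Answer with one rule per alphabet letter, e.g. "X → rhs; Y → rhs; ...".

  step 1 ⇒ step 2: AAAABBCCAA ⇒ BBC·BBC·BBC·BBC·AA·AA·CAA·CAA·BBC·BBC
    A ↦ BBC
    B ↦ AA
    C ↦ CAA

A->BBC, B->AA, C->CAA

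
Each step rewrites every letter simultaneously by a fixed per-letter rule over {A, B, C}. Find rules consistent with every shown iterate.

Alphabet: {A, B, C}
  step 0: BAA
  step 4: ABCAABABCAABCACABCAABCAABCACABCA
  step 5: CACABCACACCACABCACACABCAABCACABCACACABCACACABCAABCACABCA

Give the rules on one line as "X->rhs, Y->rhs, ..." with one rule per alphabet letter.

  step 4 ⇒ step 5: ABCAABABCAABCACABCAABCAABCACABCA ⇒ CA·C·AB·CA·CA·C·CA·C·AB·CA·CA·C·AB·CA·AB·CA·C·AB·CA·CA·C·AB·CA·CA·C·AB·CA·AB·CA·C·AB·CA
    A ↦ CA
    B ↦ C
    C ↦ AB

A->CA, B->C, C->AB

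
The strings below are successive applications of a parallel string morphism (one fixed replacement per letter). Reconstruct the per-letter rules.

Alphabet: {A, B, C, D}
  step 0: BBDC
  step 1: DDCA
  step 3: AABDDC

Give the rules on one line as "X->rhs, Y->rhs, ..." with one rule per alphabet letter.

  step 0 ⇒ step 1: BBDC ⇒ D·D·C·A
    B ↦ D
    C ↦ A
    D ↦ C
    A ↦ BD  (constrained at step 1)

A->BD, B->D, C->A, D->C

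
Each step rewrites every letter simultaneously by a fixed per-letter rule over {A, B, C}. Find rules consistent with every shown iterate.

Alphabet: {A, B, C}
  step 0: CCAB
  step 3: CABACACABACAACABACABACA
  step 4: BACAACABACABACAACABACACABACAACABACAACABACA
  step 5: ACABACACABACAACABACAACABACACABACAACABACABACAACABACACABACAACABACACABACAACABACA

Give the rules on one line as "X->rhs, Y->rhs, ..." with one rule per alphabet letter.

  step 4 ⇒ step 5: BACAACABACABACAACABACACABACAACABACAACABACA ⇒ A·CA·BA·CA·CA·BA·CA·A·CA·BA·CA·A·CA·BA·CA·CA·BA·CA·A·CA·BA·CA·BA·CA·A·CA·BA·CA·CA·BA·CA·A·CA·BA·CA·CA·BA·CA·A·CA·BA·CA
    A ↦ CA
    B ↦ A
    C ↦ BA

A->CA, B->A, C->BA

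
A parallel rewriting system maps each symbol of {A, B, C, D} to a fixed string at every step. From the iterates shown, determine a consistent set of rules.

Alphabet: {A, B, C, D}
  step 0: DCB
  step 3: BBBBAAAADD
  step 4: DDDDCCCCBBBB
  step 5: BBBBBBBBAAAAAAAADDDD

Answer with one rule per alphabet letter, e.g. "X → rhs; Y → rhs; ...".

A->C, B->D, C->AA, D->BB

  step 4 ⇒ step 5: DDDDCCCCBBBB ⇒ BB·BB·BB·BB·AA·AA·AA·AA·D·D·D·D
    B ↦ D
    C ↦ AA
    D ↦ BB
  step 3 ⇒ step 4: BBBBAAAADD ⇒ D·D·D·D·C·C·C·C·BB·BB
    A ↦ C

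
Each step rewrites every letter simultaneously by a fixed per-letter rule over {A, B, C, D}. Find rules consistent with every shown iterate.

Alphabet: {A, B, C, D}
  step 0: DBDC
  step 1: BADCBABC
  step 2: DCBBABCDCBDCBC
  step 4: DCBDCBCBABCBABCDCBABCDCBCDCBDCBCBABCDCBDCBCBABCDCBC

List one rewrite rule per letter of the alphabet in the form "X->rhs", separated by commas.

A->B, B->DC, C->BC, D->BA

  step 1 ⇒ step 2: BADCBABC ⇒ DC·B·BA·BC·DC·B·DC·BC
    A ↦ B
    B ↦ DC
    C ↦ BC
    D ↦ BA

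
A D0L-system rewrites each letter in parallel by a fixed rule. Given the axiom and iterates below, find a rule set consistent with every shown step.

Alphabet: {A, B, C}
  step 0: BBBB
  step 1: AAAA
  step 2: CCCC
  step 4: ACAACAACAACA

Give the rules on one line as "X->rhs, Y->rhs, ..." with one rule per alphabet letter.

A->C, B->A, C->BAB

  step 1 ⇒ step 2: AAAA ⇒ C·C·C·C
    A ↦ C
  step 0 ⇒ step 1: BBBB ⇒ A·A·A·A
    B ↦ A
    C ↦ BAB  (constrained at step 2)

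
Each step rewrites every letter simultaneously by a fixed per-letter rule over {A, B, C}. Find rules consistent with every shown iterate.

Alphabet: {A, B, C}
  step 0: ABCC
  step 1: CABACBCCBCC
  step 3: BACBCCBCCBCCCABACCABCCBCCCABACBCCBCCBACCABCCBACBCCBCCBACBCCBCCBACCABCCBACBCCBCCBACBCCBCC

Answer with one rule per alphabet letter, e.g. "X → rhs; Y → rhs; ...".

  step 0 ⇒ step 1: ABCC ⇒ CA·BAC·BCC·BCC
    A ↦ CA
    B ↦ BAC
    C ↦ BCC

A->CA, B->BAC, C->BCC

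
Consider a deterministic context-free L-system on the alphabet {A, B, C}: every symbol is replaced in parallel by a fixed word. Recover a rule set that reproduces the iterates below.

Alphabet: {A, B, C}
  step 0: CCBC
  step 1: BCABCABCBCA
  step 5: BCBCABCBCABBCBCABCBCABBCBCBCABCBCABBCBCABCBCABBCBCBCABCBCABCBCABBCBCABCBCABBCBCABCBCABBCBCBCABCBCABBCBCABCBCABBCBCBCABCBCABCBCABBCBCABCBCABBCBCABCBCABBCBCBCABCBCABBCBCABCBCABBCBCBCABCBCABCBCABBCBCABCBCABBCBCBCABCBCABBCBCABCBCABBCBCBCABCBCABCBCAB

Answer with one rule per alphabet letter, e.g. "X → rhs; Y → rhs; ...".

A->B, B->BC, C->BCA

  step 0 ⇒ step 1: CCBC ⇒ BCA·BCA·BC·BCA
    B ↦ BC
    C ↦ BCA
    A ↦ B  (constrained at step 1)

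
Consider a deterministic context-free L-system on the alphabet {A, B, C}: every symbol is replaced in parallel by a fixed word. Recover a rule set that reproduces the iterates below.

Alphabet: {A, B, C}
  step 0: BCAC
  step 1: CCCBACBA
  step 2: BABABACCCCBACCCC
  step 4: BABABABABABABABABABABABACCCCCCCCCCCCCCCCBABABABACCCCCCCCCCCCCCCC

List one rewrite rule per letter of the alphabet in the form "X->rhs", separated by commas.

A->C, B->CCC, C->BA

  step 1 ⇒ step 2: CCCBACBA ⇒ BA·BA·BA·CCC·C·BA·CCC·C
    A ↦ C
    B ↦ CCC
    C ↦ BA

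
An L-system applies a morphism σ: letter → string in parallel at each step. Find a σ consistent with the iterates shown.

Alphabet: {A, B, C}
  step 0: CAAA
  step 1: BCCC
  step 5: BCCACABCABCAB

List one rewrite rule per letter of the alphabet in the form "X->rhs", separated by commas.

  step 0 ⇒ step 1: CAAA ⇒ B·C·C·C
    A ↦ C
    C ↦ B
    B ↦ CA  (constrained at step 1)

A->C, B->CA, C->B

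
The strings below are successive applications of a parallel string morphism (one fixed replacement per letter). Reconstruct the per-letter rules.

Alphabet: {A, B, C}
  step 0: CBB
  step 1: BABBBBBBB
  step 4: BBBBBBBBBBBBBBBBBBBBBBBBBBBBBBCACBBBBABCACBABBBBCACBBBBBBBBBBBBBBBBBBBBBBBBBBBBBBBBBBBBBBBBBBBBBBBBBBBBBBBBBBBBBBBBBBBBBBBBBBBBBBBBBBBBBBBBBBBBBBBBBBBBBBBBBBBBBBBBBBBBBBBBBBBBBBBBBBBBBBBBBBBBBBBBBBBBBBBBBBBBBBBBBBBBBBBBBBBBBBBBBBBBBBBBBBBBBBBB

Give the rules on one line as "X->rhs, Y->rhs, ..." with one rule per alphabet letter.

  step 0 ⇒ step 1: CBB ⇒ BAB·BBB·BBB
    B ↦ BBB
    C ↦ BAB
    A ↦ CAC  (constrained at step 1)

A->CAC, B->BBB, C->BAB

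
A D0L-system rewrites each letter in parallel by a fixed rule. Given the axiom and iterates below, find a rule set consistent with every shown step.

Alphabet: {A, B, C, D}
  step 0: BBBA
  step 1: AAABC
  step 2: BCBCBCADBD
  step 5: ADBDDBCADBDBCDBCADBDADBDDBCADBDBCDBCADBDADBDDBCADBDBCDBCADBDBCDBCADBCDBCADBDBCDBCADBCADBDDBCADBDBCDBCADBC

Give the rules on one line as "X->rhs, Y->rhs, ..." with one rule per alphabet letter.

  step 1 ⇒ step 2: AAABC ⇒ BC·BC·BC·A·DBD
    A ↦ BC
    B ↦ A
    C ↦ DBD
    D ↦ DBC  (constrained at step 2)

A->BC, B->A, C->DBD, D->DBC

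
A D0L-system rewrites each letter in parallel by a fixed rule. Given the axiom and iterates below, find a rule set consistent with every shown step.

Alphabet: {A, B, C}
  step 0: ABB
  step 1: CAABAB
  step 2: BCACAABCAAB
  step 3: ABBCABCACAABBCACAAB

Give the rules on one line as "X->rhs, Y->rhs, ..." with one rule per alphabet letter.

A->CA, B->AB, C->B

  step 2 ⇒ step 3: BCACAABCAAB ⇒ AB·B·CA·B·CA·CA·AB·B·CA·CA·AB
    A ↦ CA
    B ↦ AB
    C ↦ B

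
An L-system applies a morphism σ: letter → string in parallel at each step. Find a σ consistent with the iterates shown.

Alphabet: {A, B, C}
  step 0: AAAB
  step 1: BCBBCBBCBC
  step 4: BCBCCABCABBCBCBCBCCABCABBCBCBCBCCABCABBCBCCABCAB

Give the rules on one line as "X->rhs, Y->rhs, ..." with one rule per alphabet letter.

A->BCB, B->C, C->AB

  step 0 ⇒ step 1: AAAB ⇒ BCB·BCB·BCB·C
    A ↦ BCB
    B ↦ C
    C ↦ AB  (constrained at step 1)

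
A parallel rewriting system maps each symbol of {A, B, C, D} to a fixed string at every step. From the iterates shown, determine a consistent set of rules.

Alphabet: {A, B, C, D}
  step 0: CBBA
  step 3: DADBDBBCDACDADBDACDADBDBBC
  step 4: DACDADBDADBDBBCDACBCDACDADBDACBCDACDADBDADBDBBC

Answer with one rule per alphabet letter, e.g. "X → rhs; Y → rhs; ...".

  step 3 ⇒ step 4: DADBDBBCDACDADBDACDADBDBBC ⇒ DA·C·DA·DB·DA·DB·DB·BC·DA·C·BC·DA·C·DA·DB·DA·C·BC·DA·C·DA·DB·DA·DB·DB·BC
    A ↦ C
    B ↦ DB
    C ↦ BC
    D ↦ DA

A->C, B->DB, C->BC, D->DA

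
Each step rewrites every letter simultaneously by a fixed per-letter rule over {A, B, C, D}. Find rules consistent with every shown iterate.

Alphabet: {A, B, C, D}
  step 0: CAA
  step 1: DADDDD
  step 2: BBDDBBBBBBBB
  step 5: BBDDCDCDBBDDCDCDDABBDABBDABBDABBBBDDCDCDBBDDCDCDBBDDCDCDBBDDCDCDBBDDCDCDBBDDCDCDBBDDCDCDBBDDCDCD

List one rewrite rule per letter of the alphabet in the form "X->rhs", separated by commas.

A->DD, B->CD, C->DA, D->BB

  step 1 ⇒ step 2: DADDDD ⇒ BB·DD·BB·BB·BB·BB
    A ↦ DD
    D ↦ BB
    B ↦ CD  (constrained at step 2)
  step 0 ⇒ step 1: CAA ⇒ DA·DD·DD
    C ↦ DA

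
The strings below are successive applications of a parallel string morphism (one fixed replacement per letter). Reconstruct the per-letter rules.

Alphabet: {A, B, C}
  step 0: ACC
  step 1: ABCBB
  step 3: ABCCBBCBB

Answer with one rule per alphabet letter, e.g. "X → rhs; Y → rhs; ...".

A->ABC, B->C, C->B

  step 0 ⇒ step 1: ACC ⇒ ABC·B·B
    A ↦ ABC
    C ↦ B
    B ↦ C  (constrained at step 1)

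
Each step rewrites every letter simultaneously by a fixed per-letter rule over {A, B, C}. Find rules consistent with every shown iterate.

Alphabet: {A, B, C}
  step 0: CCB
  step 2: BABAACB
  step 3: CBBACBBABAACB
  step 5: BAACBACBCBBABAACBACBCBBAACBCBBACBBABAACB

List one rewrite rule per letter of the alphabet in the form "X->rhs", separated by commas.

  step 2 ⇒ step 3: BABAACB ⇒ CB·BA·CB·BA·BA·A·CB
    A ↦ BA
    B ↦ CB
    C ↦ A

A->BA, B->CB, C->A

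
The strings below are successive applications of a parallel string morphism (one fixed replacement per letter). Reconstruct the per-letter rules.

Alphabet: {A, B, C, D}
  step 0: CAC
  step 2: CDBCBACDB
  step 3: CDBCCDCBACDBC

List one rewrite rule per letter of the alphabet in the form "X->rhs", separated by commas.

A->BA, B->C, C->CD, D->B

  step 2 ⇒ step 3: CDBCBACDB ⇒ CD·B·C·CD·C·BA·CD·B·C
    A ↦ BA
    B ↦ C
    C ↦ CD
    D ↦ B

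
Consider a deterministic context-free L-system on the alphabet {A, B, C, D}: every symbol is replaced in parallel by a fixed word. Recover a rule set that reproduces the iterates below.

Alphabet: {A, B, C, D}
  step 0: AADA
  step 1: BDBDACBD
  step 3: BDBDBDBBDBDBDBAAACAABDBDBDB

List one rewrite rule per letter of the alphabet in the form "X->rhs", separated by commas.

  step 0 ⇒ step 1: AADA ⇒ BD·BD·AC·BD
    A ↦ BD
    D ↦ AC
    B ↦ AA  (constrained at step 1)
    C ↦ B  (constrained at step 1)

A->BD, B->AA, C->B, D->AC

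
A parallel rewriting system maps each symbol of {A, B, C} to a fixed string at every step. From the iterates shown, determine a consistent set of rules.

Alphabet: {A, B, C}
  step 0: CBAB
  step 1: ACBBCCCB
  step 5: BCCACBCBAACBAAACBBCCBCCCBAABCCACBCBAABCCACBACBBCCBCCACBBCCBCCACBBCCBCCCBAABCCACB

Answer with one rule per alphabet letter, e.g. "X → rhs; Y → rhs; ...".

  step 0 ⇒ step 1: CBAB ⇒ A·CB·BCC·CB
    A ↦ BCC
    B ↦ CB
    C ↦ A

A->BCC, B->CB, C->A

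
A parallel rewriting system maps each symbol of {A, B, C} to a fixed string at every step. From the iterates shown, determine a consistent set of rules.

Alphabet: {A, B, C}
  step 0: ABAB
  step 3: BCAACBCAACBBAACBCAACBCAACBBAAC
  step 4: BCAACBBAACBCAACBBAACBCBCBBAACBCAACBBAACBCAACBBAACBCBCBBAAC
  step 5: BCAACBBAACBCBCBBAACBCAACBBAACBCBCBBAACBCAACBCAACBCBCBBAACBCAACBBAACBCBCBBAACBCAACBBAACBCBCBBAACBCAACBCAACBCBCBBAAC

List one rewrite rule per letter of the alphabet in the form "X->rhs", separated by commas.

  step 4 ⇒ step 5: BCAACBBAACBCAACBBAACBCBCBBAACBCAACBBAACBCAACBBAACBCBCBBAAC ⇒ BC·AAC·B·B·AAC·BC·BC·B·B·AAC·BC·AAC·B·B·AAC·BC·BC·B·B·AAC·BC·AAC·BC·AAC·BC·BC·B·B·AAC·BC·AAC·B·B·AAC·BC·BC·B·B·AAC·BC·AAC·B·B·AAC·BC·BC·B·B·AAC·BC·AAC·BC·AAC·BC·BC·B·B·AAC
    A ↦ B
    B ↦ BC
    C ↦ AAC

A->B, B->BC, C->AAC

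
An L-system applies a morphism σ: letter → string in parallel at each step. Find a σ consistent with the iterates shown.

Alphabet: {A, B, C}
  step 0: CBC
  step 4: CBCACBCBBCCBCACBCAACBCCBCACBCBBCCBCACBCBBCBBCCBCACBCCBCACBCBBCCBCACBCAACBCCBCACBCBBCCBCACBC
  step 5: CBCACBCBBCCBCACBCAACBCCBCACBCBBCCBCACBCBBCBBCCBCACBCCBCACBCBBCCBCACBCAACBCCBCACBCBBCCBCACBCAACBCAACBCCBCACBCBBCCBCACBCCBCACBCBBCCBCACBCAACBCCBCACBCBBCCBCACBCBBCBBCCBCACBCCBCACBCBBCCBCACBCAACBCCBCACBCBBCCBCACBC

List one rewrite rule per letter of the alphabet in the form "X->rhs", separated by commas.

A->BBC, B->A, C->CBC

  step 4 ⇒ step 5: CBCACBCBBCCBCACBCAACBCCBCACBCBBCCBCACBCBBCBBCCBCACBCCBCACBCBBCCBCACBCAACBCCBCACBCBBCCBCACBC ⇒ CBC·A·CBC·BBC·CBC·A·CBC·A·A·CBC·CBC·A·CBC·BBC·CBC·A·CBC·BBC·BBC·CBC·A·CBC·CBC·A·CBC·BBC·CBC·A·CBC·A·A·CBC·CBC·A·CBC·BBC·CBC·A·CBC·A·A·CBC·A·A·CBC·CBC·A·CBC·BBC·CBC·A·CBC·CBC·A·CBC·BBC·CBC·A·CBC·A·A·CBC·CBC·A·CBC·BBC·CBC·A·CBC·BBC·BBC·CBC·A·CBC·CBC·A·CBC·BBC·CBC·A·CBC·A·A·CBC·CBC·A·CBC·BBC·CBC·A·CBC
    A ↦ BBC
    B ↦ A
    C ↦ CBC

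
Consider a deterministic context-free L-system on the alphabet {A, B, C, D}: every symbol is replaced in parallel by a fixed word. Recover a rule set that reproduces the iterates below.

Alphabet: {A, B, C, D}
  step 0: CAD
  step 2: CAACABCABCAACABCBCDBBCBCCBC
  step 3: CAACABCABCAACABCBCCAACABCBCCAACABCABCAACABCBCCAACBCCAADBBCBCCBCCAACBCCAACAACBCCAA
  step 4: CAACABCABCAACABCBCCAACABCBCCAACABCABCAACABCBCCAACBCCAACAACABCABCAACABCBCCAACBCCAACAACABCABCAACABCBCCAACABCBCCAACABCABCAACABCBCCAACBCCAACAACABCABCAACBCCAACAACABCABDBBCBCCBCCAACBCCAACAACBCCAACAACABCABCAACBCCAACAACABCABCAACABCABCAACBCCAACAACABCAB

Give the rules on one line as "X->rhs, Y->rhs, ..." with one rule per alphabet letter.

  step 3 ⇒ step 4: CAACABCABCAACABCBCCAACABCBCCAACABCABCAACABCBCCAACBCCAADBBCBCCBCCAACBCCAACAACBCCAA ⇒ CAA·CAB·CAB·CAA·CAB·CBC·CAA·CAB·CBC·CAA·CAB·CAB·CAA·CAB·CBC·CAA·CBC·CAA·CAA·CAB·CAB·CAA·CAB·CBC·CAA·CBC·CAA·CAA·CAB·CAB·CAA·CAB·CBC·CAA·CAB·CBC·CAA·CAB·CAB·CAA·CAB·CBC·CAA·CBC·CAA·CAA·CAB·CAB·CAA·CBC·CAA·CAA·CAB·CAB·DBB·CBC·CBC·CAA·CBC·CAA·CAA·CBC·CAA·CAA·CAB·CAB·CAA·CBC·CAA·CAA·CAB·CAB·CAA·CAB·CAB·CAA·CBC·CAA·CAA·CAB·CAB
    A ↦ CAB
    B ↦ CBC
    C ↦ CAA
    D ↦ DBB

A->CAB, B->CBC, C->CAA, D->DBB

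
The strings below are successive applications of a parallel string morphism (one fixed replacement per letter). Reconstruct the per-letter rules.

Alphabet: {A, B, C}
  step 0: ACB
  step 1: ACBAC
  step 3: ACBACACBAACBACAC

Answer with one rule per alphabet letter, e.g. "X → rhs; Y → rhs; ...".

A->AC, B->C, C->BA

  step 0 ⇒ step 1: ACB ⇒ AC·BA·C
    A ↦ AC
    B ↦ C
    C ↦ BA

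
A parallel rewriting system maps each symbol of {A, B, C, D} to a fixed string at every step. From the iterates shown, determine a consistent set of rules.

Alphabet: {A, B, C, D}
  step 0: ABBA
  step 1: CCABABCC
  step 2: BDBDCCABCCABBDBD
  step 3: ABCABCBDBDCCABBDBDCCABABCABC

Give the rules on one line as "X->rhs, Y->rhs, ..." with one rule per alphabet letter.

  step 2 ⇒ step 3: BDBDCCABCCABBDBD ⇒ AB·C·AB·C·BD·BD·CC·AB·BD·BD·CC·AB·AB·C·AB·C
    A ↦ CC
    B ↦ AB
    C ↦ BD
    D ↦ C

A->CC, B->AB, C->BD, D->C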